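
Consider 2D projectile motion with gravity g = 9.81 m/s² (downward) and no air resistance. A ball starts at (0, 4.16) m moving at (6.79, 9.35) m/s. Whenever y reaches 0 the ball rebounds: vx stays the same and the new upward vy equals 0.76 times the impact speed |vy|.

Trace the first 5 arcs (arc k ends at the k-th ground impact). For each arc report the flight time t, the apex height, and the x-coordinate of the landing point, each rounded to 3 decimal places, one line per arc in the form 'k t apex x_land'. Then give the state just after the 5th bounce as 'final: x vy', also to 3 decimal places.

Arc 1: start y=4.160, vy=9.350 → t=2.278, apex=8.616, x_land=15.471, impact vy=-13.002
  bounce: vy ← 0.76·13.002 = 9.881
Arc 2: start y=0.000, vy=9.881 → t=2.015, apex=4.976, x_land=29.149, impact vy=-9.881
  bounce: vy ← 0.76·9.881 = 7.510
Arc 3: start y=0.000, vy=7.510 → t=1.531, apex=2.874, x_land=39.545, impact vy=-7.510
  bounce: vy ← 0.76·7.510 = 5.707
Arc 4: start y=0.000, vy=5.707 → t=1.164, apex=1.660, x_land=47.446, impact vy=-5.707
  bounce: vy ← 0.76·5.707 = 4.338
Arc 5: start y=0.000, vy=4.338 → t=0.884, apex=0.959, x_land=53.450, impact vy=-4.338
  bounce: vy ← 0.76·4.338 = 3.297

1 2.278 8.616 15.471
2 2.015 4.976 29.149
3 1.531 2.874 39.545
4 1.164 1.660 47.446
5 0.884 0.959 53.450
final: 53.450 3.297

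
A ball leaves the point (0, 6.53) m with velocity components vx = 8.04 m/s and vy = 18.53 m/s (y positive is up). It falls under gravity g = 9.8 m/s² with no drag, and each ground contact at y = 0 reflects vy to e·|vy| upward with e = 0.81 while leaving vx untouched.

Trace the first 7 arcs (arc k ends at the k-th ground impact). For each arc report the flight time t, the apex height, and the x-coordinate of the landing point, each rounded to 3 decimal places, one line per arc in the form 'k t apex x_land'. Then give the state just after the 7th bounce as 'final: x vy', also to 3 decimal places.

1 4.106 24.048 33.014
2 3.589 15.778 61.868
3 2.907 10.352 85.241
4 2.355 6.792 104.172
5 1.907 4.456 119.507
6 1.545 2.924 131.928
7 1.251 1.918 141.989
final: 141.989 4.967

Arc 1: start y=6.530, vy=18.530 → t=4.106, apex=24.048, x_land=33.014, impact vy=-21.711
  bounce: vy ← 0.81·21.711 = 17.586
Arc 2: start y=0.000, vy=17.586 → t=3.589, apex=15.778, x_land=61.868, impact vy=-17.586
  bounce: vy ← 0.81·17.586 = 14.244
Arc 3: start y=0.000, vy=14.244 → t=2.907, apex=10.352, x_land=85.241, impact vy=-14.244
  bounce: vy ← 0.81·14.244 = 11.538
Arc 4: start y=0.000, vy=11.538 → t=2.355, apex=6.792, x_land=104.172, impact vy=-11.538
  bounce: vy ← 0.81·11.538 = 9.346
Arc 5: start y=0.000, vy=9.346 → t=1.907, apex=4.456, x_land=119.507, impact vy=-9.346
  bounce: vy ← 0.81·9.346 = 7.570
Arc 6: start y=0.000, vy=7.570 → t=1.545, apex=2.924, x_land=131.928, impact vy=-7.570
  bounce: vy ← 0.81·7.570 = 6.132
Arc 7: start y=0.000, vy=6.132 → t=1.251, apex=1.918, x_land=141.989, impact vy=-6.132
  bounce: vy ← 0.81·6.132 = 4.967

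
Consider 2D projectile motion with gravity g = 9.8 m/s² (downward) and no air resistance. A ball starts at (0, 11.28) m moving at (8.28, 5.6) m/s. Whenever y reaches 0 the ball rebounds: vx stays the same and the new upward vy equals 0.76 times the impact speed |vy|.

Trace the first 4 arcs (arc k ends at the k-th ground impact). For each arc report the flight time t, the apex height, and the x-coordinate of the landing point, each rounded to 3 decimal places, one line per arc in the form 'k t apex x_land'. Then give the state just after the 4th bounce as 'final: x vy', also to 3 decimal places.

Arc 1: start y=11.280, vy=5.600 → t=2.193, apex=12.880, x_land=18.156, impact vy=-15.889
  bounce: vy ← 0.76·15.889 = 12.075
Arc 2: start y=0.000, vy=12.075 → t=2.464, apex=7.439, x_land=38.561, impact vy=-12.075
  bounce: vy ← 0.76·12.075 = 9.177
Arc 3: start y=0.000, vy=9.177 → t=1.873, apex=4.297, x_land=54.068, impact vy=-9.177
  bounce: vy ← 0.76·9.177 = 6.975
Arc 4: start y=0.000, vy=6.975 → t=1.423, apex=2.482, x_land=65.854, impact vy=-6.975
  bounce: vy ← 0.76·6.975 = 5.301

1 2.193 12.880 18.156
2 2.464 7.439 38.561
3 1.873 4.297 54.068
4 1.423 2.482 65.854
final: 65.854 5.301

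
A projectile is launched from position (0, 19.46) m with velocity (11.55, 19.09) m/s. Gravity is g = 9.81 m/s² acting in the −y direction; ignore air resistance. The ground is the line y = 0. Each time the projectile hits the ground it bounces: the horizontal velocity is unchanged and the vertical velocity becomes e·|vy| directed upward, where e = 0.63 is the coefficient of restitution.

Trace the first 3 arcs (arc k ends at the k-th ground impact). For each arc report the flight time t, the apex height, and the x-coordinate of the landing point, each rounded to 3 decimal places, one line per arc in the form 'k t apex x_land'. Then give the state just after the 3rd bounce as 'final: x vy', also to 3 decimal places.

Arc 1: start y=19.460, vy=19.090 → t=4.731, apex=38.034, x_land=54.639, impact vy=-27.317
  bounce: vy ← 0.63·27.317 = 17.210
Arc 2: start y=0.000, vy=17.210 → t=3.509, apex=15.096, x_land=95.163, impact vy=-17.210
  bounce: vy ← 0.63·17.210 = 10.842
Arc 3: start y=0.000, vy=10.842 → t=2.210, apex=5.992, x_land=120.694, impact vy=-10.842
  bounce: vy ← 0.63·10.842 = 6.831

1 4.731 38.034 54.639
2 3.509 15.096 95.163
3 2.210 5.992 120.694
final: 120.694 6.831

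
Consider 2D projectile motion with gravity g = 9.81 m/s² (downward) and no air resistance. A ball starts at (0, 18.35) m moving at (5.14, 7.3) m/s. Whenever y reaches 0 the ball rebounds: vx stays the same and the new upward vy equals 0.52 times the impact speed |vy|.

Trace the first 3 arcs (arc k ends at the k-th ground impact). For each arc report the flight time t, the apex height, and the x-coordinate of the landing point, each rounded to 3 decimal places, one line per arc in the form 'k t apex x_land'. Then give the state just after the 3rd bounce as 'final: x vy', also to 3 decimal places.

1 2.817 21.066 14.477
2 2.155 5.696 25.555
3 1.121 1.540 31.316
final: 31.316 2.859

Arc 1: start y=18.350, vy=7.300 → t=2.817, apex=21.066, x_land=14.477, impact vy=-20.330
  bounce: vy ← 0.52·20.330 = 10.572
Arc 2: start y=0.000, vy=10.572 → t=2.155, apex=5.696, x_land=25.555, impact vy=-10.572
  bounce: vy ← 0.52·10.572 = 5.497
Arc 3: start y=0.000, vy=5.497 → t=1.121, apex=1.540, x_land=31.316, impact vy=-5.497
  bounce: vy ← 0.52·5.497 = 2.859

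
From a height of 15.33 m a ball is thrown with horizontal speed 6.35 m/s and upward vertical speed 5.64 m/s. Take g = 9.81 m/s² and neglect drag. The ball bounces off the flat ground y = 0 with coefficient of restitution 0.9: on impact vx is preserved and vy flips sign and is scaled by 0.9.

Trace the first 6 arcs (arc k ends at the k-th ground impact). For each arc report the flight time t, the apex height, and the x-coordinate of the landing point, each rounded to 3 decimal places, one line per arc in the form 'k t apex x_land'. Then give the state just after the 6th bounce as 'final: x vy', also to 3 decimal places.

Arc 1: start y=15.330, vy=5.640 → t=2.434, apex=16.951, x_land=15.455, impact vy=-18.237
  bounce: vy ← 0.9·18.237 = 16.413
Arc 2: start y=0.000, vy=16.413 → t=3.346, apex=13.731, x_land=36.704, impact vy=-16.413
  bounce: vy ← 0.9·16.413 = 14.772
Arc 3: start y=0.000, vy=14.772 → t=3.012, apex=11.122, x_land=55.828, impact vy=-14.772
  bounce: vy ← 0.9·14.772 = 13.295
Arc 4: start y=0.000, vy=13.295 → t=2.710, apex=9.009, x_land=73.039, impact vy=-13.295
  bounce: vy ← 0.9·13.295 = 11.965
Arc 5: start y=0.000, vy=11.965 → t=2.439, apex=7.297, x_land=88.529, impact vy=-11.965
  bounce: vy ← 0.9·11.965 = 10.769
Arc 6: start y=0.000, vy=10.769 → t=2.195, apex=5.911, x_land=102.470, impact vy=-10.769
  bounce: vy ← 0.9·10.769 = 9.692

1 2.434 16.951 15.455
2 3.346 13.731 36.704
3 3.012 11.122 55.828
4 2.710 9.009 73.039
5 2.439 7.297 88.529
6 2.195 5.911 102.470
final: 102.470 9.692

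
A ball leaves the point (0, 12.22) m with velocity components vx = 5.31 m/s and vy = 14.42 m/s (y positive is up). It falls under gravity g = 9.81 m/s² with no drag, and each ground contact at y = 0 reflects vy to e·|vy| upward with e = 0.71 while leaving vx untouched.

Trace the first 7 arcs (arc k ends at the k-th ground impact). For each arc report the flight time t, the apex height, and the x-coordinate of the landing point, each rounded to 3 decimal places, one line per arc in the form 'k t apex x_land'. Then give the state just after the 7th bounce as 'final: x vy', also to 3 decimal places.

1 3.627 22.818 19.258
2 3.063 11.503 35.521
3 2.175 5.798 47.068
4 1.544 2.923 55.266
5 1.096 1.473 61.087
6 0.778 0.743 65.220
7 0.553 0.374 68.154
final: 68.154 1.924

Arc 1: start y=12.220, vy=14.420 → t=3.627, apex=22.818, x_land=19.258, impact vy=-21.159
  bounce: vy ← 0.71·21.159 = 15.023
Arc 2: start y=0.000, vy=15.023 → t=3.063, apex=11.503, x_land=35.521, impact vy=-15.023
  bounce: vy ← 0.71·15.023 = 10.666
Arc 3: start y=0.000, vy=10.666 → t=2.175, apex=5.798, x_land=47.068, impact vy=-10.666
  bounce: vy ← 0.71·10.666 = 7.573
Arc 4: start y=0.000, vy=7.573 → t=1.544, apex=2.923, x_land=55.266, impact vy=-7.573
  bounce: vy ← 0.71·7.573 = 5.377
Arc 5: start y=0.000, vy=5.377 → t=1.096, apex=1.473, x_land=61.087, impact vy=-5.377
  bounce: vy ← 0.71·5.377 = 3.818
Arc 6: start y=0.000, vy=3.818 → t=0.778, apex=0.743, x_land=65.220, impact vy=-3.818
  bounce: vy ← 0.71·3.818 = 2.710
Arc 7: start y=0.000, vy=2.710 → t=0.553, apex=0.374, x_land=68.154, impact vy=-2.710
  bounce: vy ← 0.71·2.710 = 1.924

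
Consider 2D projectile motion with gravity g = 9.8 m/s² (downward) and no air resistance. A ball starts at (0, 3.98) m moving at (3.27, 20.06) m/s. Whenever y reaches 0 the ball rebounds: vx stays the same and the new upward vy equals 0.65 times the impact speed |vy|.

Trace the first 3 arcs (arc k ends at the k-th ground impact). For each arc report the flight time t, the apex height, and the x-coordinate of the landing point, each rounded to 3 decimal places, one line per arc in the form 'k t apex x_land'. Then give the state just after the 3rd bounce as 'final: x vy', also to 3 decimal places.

1 4.283 24.511 14.007
2 2.908 10.356 23.515
3 1.890 4.375 29.695
final: 29.695 6.019

Arc 1: start y=3.980, vy=20.060 → t=4.283, apex=24.511, x_land=14.007, impact vy=-21.918
  bounce: vy ← 0.65·21.918 = 14.247
Arc 2: start y=0.000, vy=14.247 → t=2.908, apex=10.356, x_land=23.515, impact vy=-14.247
  bounce: vy ← 0.65·14.247 = 9.260
Arc 3: start y=0.000, vy=9.260 → t=1.890, apex=4.375, x_land=29.695, impact vy=-9.260
  bounce: vy ← 0.65·9.260 = 6.019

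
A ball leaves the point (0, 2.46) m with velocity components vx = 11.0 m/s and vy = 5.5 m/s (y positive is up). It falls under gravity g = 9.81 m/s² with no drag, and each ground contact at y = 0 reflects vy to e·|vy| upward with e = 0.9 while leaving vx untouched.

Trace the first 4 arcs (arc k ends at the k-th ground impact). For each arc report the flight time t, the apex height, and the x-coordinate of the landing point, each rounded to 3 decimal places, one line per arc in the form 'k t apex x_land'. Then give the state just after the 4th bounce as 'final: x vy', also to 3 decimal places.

1 1.464 4.002 16.103
2 1.626 3.241 33.987
3 1.463 2.626 50.083
4 1.317 2.127 64.570
final: 64.570 5.814

Arc 1: start y=2.460, vy=5.500 → t=1.464, apex=4.002, x_land=16.103, impact vy=-8.861
  bounce: vy ← 0.9·8.861 = 7.975
Arc 2: start y=0.000, vy=7.975 → t=1.626, apex=3.241, x_land=33.987, impact vy=-7.975
  bounce: vy ← 0.9·7.975 = 7.177
Arc 3: start y=0.000, vy=7.177 → t=1.463, apex=2.626, x_land=50.083, impact vy=-7.177
  bounce: vy ← 0.9·7.177 = 6.460
Arc 4: start y=0.000, vy=6.460 → t=1.317, apex=2.127, x_land=64.570, impact vy=-6.460
  bounce: vy ← 0.9·6.460 = 5.814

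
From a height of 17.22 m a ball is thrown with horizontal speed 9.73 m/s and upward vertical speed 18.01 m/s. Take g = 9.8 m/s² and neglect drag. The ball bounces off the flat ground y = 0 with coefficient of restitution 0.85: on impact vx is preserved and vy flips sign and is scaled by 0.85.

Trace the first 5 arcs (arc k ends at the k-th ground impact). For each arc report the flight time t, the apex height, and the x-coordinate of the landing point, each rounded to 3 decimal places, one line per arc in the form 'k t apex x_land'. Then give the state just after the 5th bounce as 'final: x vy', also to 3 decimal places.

1 4.463 33.769 43.424
2 4.463 24.398 86.848
3 3.793 17.628 123.758
4 3.224 12.736 155.131
5 2.741 9.202 181.798
final: 181.798 11.415

Arc 1: start y=17.220, vy=18.010 → t=4.463, apex=33.769, x_land=43.424, impact vy=-25.727
  bounce: vy ← 0.85·25.727 = 21.868
Arc 2: start y=0.000, vy=21.868 → t=4.463, apex=24.398, x_land=86.848, impact vy=-21.868
  bounce: vy ← 0.85·21.868 = 18.588
Arc 3: start y=0.000, vy=18.588 → t=3.793, apex=17.628, x_land=123.758, impact vy=-18.588
  bounce: vy ← 0.85·18.588 = 15.800
Arc 4: start y=0.000, vy=15.800 → t=3.224, apex=12.736, x_land=155.131, impact vy=-15.800
  bounce: vy ← 0.85·15.800 = 13.430
Arc 5: start y=0.000, vy=13.430 → t=2.741, apex=9.202, x_land=181.798, impact vy=-13.430
  bounce: vy ← 0.85·13.430 = 11.415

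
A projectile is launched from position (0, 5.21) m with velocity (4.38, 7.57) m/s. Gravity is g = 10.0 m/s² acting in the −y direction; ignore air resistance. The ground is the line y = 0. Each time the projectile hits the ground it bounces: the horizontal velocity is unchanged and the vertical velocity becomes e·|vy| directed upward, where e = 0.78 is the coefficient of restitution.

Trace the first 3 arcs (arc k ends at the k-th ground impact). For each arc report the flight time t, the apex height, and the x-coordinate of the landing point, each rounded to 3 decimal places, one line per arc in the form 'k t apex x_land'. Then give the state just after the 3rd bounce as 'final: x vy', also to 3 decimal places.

1 2.028 8.075 8.882
2 1.983 4.913 17.565
3 1.546 2.989 24.338
final: 24.338 6.031

Arc 1: start y=5.210, vy=7.570 → t=2.028, apex=8.075, x_land=8.882, impact vy=-12.708
  bounce: vy ← 0.78·12.708 = 9.913
Arc 2: start y=0.000, vy=9.913 → t=1.983, apex=4.913, x_land=17.565, impact vy=-9.913
  bounce: vy ← 0.78·9.913 = 7.732
Arc 3: start y=0.000, vy=7.732 → t=1.546, apex=2.989, x_land=24.338, impact vy=-7.732
  bounce: vy ← 0.78·7.732 = 6.031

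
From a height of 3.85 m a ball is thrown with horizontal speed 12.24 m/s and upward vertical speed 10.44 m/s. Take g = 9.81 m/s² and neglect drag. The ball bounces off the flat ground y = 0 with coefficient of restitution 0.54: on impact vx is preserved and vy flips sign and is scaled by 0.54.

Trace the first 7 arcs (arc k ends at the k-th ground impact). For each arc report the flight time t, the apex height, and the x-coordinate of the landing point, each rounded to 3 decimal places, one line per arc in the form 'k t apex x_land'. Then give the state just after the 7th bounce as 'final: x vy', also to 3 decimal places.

Arc 1: start y=3.850, vy=10.440 → t=2.449, apex=9.405, x_land=29.975, impact vy=-13.584
  bounce: vy ← 0.54·13.584 = 7.335
Arc 2: start y=0.000, vy=7.335 → t=1.496, apex=2.743, x_land=48.280, impact vy=-7.335
  bounce: vy ← 0.54·7.335 = 3.961
Arc 3: start y=0.000, vy=3.961 → t=0.808, apex=0.800, x_land=58.165, impact vy=-3.961
  bounce: vy ← 0.54·3.961 = 2.139
Arc 4: start y=0.000, vy=2.139 → t=0.436, apex=0.233, x_land=63.503, impact vy=-2.139
  bounce: vy ← 0.54·2.139 = 1.155
Arc 5: start y=0.000, vy=1.155 → t=0.235, apex=0.068, x_land=66.385, impact vy=-1.155
  bounce: vy ← 0.54·1.155 = 0.624
Arc 6: start y=0.000, vy=0.624 → t=0.127, apex=0.020, x_land=67.942, impact vy=-0.624
  bounce: vy ← 0.54·0.624 = 0.337
Arc 7: start y=0.000, vy=0.337 → t=0.069, apex=0.006, x_land=68.782, impact vy=-0.337
  bounce: vy ← 0.54·0.337 = 0.182

1 2.449 9.405 29.975
2 1.496 2.743 48.280
3 0.808 0.800 58.165
4 0.436 0.233 63.503
5 0.235 0.068 66.385
6 0.127 0.020 67.942
7 0.069 0.006 68.782
final: 68.782 0.182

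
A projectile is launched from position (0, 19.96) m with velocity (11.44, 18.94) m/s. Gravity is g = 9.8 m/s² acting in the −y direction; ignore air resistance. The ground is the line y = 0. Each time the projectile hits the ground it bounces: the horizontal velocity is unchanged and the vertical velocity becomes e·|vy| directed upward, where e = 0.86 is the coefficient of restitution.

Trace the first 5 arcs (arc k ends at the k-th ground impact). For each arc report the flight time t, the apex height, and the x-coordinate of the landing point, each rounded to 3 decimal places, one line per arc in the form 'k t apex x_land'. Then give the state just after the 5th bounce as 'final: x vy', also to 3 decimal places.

1 4.727 38.262 54.077
2 4.806 28.299 109.062
3 4.133 20.930 156.349
4 3.555 15.480 197.015
5 3.057 11.449 231.989
final: 231.989 12.883

Arc 1: start y=19.960, vy=18.940 → t=4.727, apex=38.262, x_land=54.077, impact vy=-27.385
  bounce: vy ← 0.86·27.385 = 23.551
Arc 2: start y=0.000, vy=23.551 → t=4.806, apex=28.299, x_land=109.062, impact vy=-23.551
  bounce: vy ← 0.86·23.551 = 20.254
Arc 3: start y=0.000, vy=20.254 → t=4.133, apex=20.930, x_land=156.349, impact vy=-20.254
  bounce: vy ← 0.86·20.254 = 17.418
Arc 4: start y=0.000, vy=17.418 → t=3.555, apex=15.480, x_land=197.015, impact vy=-17.418
  bounce: vy ← 0.86·17.418 = 14.980
Arc 5: start y=0.000, vy=14.980 → t=3.057, apex=11.449, x_land=231.989, impact vy=-14.980
  bounce: vy ← 0.86·14.980 = 12.883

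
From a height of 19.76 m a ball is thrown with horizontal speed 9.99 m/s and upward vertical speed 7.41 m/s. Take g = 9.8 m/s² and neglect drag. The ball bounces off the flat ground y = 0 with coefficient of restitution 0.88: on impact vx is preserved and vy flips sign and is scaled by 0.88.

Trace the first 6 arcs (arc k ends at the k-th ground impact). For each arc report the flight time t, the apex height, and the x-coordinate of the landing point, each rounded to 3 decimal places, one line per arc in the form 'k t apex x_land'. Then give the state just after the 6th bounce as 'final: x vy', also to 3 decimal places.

1 2.902 22.561 28.990
2 3.777 17.472 66.718
3 3.323 13.530 99.919
4 2.925 10.478 129.135
5 2.574 8.114 154.846
6 2.265 6.283 177.471
final: 177.471 9.766

Arc 1: start y=19.760, vy=7.410 → t=2.902, apex=22.561, x_land=28.990, impact vy=-21.029
  bounce: vy ← 0.88·21.029 = 18.505
Arc 2: start y=0.000, vy=18.505 → t=3.777, apex=17.472, x_land=66.718, impact vy=-18.505
  bounce: vy ← 0.88·18.505 = 16.285
Arc 3: start y=0.000, vy=16.285 → t=3.323, apex=13.530, x_land=99.919, impact vy=-16.285
  bounce: vy ← 0.88·16.285 = 14.330
Arc 4: start y=0.000, vy=14.330 → t=2.925, apex=10.478, x_land=129.135, impact vy=-14.330
  bounce: vy ← 0.88·14.330 = 12.611
Arc 5: start y=0.000, vy=12.611 → t=2.574, apex=8.114, x_land=154.846, impact vy=-12.611
  bounce: vy ← 0.88·12.611 = 11.097
Arc 6: start y=0.000, vy=11.097 → t=2.265, apex=6.283, x_land=177.471, impact vy=-11.097
  bounce: vy ← 0.88·11.097 = 9.766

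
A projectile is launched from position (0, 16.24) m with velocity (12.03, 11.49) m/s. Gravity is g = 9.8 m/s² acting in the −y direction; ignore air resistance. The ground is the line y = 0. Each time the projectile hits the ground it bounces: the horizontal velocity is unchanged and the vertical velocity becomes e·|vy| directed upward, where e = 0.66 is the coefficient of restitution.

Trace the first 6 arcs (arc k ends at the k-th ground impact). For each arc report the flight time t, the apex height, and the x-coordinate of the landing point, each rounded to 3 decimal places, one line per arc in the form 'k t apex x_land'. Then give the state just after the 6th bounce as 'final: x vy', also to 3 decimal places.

1 3.338 22.976 40.154
2 2.858 10.008 74.540
3 1.886 4.360 97.234
4 1.245 1.899 112.213
5 0.822 0.827 122.098
6 0.542 0.360 128.623
final: 128.623 1.754

Arc 1: start y=16.240, vy=11.490 → t=3.338, apex=22.976, x_land=40.154, impact vy=-21.221
  bounce: vy ← 0.66·21.221 = 14.006
Arc 2: start y=0.000, vy=14.006 → t=2.858, apex=10.008, x_land=74.540, impact vy=-14.006
  bounce: vy ← 0.66·14.006 = 9.244
Arc 3: start y=0.000, vy=9.244 → t=1.886, apex=4.360, x_land=97.234, impact vy=-9.244
  bounce: vy ← 0.66·9.244 = 6.101
Arc 4: start y=0.000, vy=6.101 → t=1.245, apex=1.899, x_land=112.213, impact vy=-6.101
  bounce: vy ← 0.66·6.101 = 4.027
Arc 5: start y=0.000, vy=4.027 → t=0.822, apex=0.827, x_land=122.098, impact vy=-4.027
  bounce: vy ← 0.66·4.027 = 2.658
Arc 6: start y=0.000, vy=2.658 → t=0.542, apex=0.360, x_land=128.623, impact vy=-2.658
  bounce: vy ← 0.66·2.658 = 1.754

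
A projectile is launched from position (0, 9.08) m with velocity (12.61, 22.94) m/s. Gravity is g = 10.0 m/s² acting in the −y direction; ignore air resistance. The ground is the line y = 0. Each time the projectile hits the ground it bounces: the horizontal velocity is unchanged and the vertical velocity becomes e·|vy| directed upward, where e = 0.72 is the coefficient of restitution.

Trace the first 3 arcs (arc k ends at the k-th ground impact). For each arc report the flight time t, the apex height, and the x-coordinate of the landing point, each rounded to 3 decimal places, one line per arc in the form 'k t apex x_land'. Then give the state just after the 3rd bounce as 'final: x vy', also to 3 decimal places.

Arc 1: start y=9.080, vy=22.940 → t=4.955, apex=35.392, x_land=62.477, impact vy=-26.605
  bounce: vy ← 0.72·26.605 = 19.156
Arc 2: start y=0.000, vy=19.156 → t=3.831, apex=18.347, x_land=110.788, impact vy=-19.156
  bounce: vy ← 0.72·19.156 = 13.792
Arc 3: start y=0.000, vy=13.792 → t=2.758, apex=9.511, x_land=145.572, impact vy=-13.792
  bounce: vy ← 0.72·13.792 = 9.930

1 4.955 35.392 62.477
2 3.831 18.347 110.788
3 2.758 9.511 145.572
final: 145.572 9.930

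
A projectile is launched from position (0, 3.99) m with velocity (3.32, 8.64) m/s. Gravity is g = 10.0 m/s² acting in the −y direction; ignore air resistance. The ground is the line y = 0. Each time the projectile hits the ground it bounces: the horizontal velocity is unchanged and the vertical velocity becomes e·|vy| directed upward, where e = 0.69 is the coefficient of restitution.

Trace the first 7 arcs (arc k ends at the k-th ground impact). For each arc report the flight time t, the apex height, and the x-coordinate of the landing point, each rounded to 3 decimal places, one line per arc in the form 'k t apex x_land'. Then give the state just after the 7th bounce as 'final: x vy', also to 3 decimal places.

1 2.107 7.722 6.995
2 1.715 3.677 12.688
3 1.183 1.750 16.617
4 0.817 0.833 19.328
5 0.563 0.397 21.199
6 0.389 0.189 22.489
7 0.268 0.090 23.380
final: 23.380 0.925

Arc 1: start y=3.990, vy=8.640 → t=2.107, apex=7.722, x_land=6.995, impact vy=-12.428
  bounce: vy ← 0.69·12.428 = 8.575
Arc 2: start y=0.000, vy=8.575 → t=1.715, apex=3.677, x_land=12.688, impact vy=-8.575
  bounce: vy ← 0.69·8.575 = 5.917
Arc 3: start y=0.000, vy=5.917 → t=1.183, apex=1.750, x_land=16.617, impact vy=-5.917
  bounce: vy ← 0.69·5.917 = 4.083
Arc 4: start y=0.000, vy=4.083 → t=0.817, apex=0.833, x_land=19.328, impact vy=-4.083
  bounce: vy ← 0.69·4.083 = 2.817
Arc 5: start y=0.000, vy=2.817 → t=0.563, apex=0.397, x_land=21.199, impact vy=-2.817
  bounce: vy ← 0.69·2.817 = 1.944
Arc 6: start y=0.000, vy=1.944 → t=0.389, apex=0.189, x_land=22.489, impact vy=-1.944
  bounce: vy ← 0.69·1.944 = 1.341
Arc 7: start y=0.000, vy=1.341 → t=0.268, apex=0.090, x_land=23.380, impact vy=-1.341
  bounce: vy ← 0.69·1.341 = 0.925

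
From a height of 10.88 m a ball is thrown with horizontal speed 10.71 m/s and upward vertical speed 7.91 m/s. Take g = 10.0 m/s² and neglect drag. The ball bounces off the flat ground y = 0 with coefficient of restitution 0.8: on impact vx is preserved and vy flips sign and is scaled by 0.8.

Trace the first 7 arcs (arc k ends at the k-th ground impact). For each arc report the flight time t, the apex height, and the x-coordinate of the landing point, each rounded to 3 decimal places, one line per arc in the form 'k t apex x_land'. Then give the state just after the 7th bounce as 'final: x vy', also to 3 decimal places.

Arc 1: start y=10.880, vy=7.910 → t=2.465, apex=14.008, x_land=26.398, impact vy=-16.738
  bounce: vy ← 0.8·16.738 = 13.391
Arc 2: start y=0.000, vy=13.391 → t=2.678, apex=8.965, x_land=55.081, impact vy=-13.391
  bounce: vy ← 0.8·13.391 = 10.712
Arc 3: start y=0.000, vy=10.712 → t=2.142, apex=5.738, x_land=78.027, impact vy=-10.712
  bounce: vy ← 0.8·10.712 = 8.570
Arc 4: start y=0.000, vy=8.570 → t=1.714, apex=3.672, x_land=96.384, impact vy=-8.570
  bounce: vy ← 0.8·8.570 = 6.856
Arc 5: start y=0.000, vy=6.856 → t=1.371, apex=2.350, x_land=111.069, impact vy=-6.856
  bounce: vy ← 0.8·6.856 = 5.485
Arc 6: start y=0.000, vy=5.485 → t=1.097, apex=1.504, x_land=122.818, impact vy=-5.485
  bounce: vy ← 0.8·5.485 = 4.388
Arc 7: start y=0.000, vy=4.388 → t=0.878, apex=0.963, x_land=132.216, impact vy=-4.388
  bounce: vy ← 0.8·4.388 = 3.510

1 2.465 14.008 26.398
2 2.678 8.965 55.081
3 2.142 5.738 78.027
4 1.714 3.672 96.384
5 1.371 2.350 111.069
6 1.097 1.504 122.818
7 0.878 0.963 132.216
final: 132.216 3.510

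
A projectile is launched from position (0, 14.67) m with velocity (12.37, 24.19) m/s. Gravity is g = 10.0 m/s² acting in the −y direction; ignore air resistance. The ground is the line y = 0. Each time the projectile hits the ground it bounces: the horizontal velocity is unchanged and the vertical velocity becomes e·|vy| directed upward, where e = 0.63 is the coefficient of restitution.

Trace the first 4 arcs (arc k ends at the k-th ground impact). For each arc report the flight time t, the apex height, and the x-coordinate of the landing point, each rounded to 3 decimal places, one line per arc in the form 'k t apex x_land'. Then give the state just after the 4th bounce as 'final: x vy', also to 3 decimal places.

1 5.383 43.928 66.588
2 3.735 17.435 112.786
3 2.353 6.920 141.891
4 1.482 2.747 160.227
final: 160.227 4.669

Arc 1: start y=14.670, vy=24.190 → t=5.383, apex=43.928, x_land=66.588, impact vy=-29.640
  bounce: vy ← 0.63·29.640 = 18.673
Arc 2: start y=0.000, vy=18.673 → t=3.735, apex=17.435, x_land=112.786, impact vy=-18.673
  bounce: vy ← 0.63·18.673 = 11.764
Arc 3: start y=0.000, vy=11.764 → t=2.353, apex=6.920, x_land=141.891, impact vy=-11.764
  bounce: vy ← 0.63·11.764 = 7.412
Arc 4: start y=0.000, vy=7.412 → t=1.482, apex=2.747, x_land=160.227, impact vy=-7.412
  bounce: vy ← 0.63·7.412 = 4.669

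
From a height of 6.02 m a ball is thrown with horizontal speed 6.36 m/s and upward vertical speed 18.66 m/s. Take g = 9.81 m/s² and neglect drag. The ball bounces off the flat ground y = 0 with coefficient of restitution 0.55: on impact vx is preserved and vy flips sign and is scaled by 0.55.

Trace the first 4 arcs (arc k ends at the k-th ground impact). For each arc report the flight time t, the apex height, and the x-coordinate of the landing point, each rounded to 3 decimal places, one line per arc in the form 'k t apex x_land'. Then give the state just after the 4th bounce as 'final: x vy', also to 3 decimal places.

1 4.103 23.767 26.098
2 2.421 7.190 41.497
3 1.332 2.175 49.967
4 0.732 0.658 54.626
final: 54.626 1.976

Arc 1: start y=6.020, vy=18.660 → t=4.103, apex=23.767, x_land=26.098, impact vy=-21.594
  bounce: vy ← 0.55·21.594 = 11.877
Arc 2: start y=0.000, vy=11.877 → t=2.421, apex=7.190, x_land=41.497, impact vy=-11.877
  bounce: vy ← 0.55·11.877 = 6.532
Arc 3: start y=0.000, vy=6.532 → t=1.332, apex=2.175, x_land=49.967, impact vy=-6.532
  bounce: vy ← 0.55·6.532 = 3.593
Arc 4: start y=0.000, vy=3.593 → t=0.732, apex=0.658, x_land=54.626, impact vy=-3.593
  bounce: vy ← 0.55·3.593 = 1.976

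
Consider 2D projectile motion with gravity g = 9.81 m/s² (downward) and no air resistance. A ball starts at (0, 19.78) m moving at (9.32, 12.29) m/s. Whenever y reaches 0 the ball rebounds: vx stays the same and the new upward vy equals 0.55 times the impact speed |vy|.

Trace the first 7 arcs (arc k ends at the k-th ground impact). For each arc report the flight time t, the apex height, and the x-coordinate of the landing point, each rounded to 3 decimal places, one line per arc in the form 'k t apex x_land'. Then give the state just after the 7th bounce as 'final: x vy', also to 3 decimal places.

Arc 1: start y=19.780, vy=12.290 → t=3.620, apex=27.478, x_land=33.735, impact vy=-23.219
  bounce: vy ← 0.55·23.219 = 12.771
Arc 2: start y=0.000, vy=12.771 → t=2.604, apex=8.312, x_land=58.001, impact vy=-12.771
  bounce: vy ← 0.55·12.771 = 7.024
Arc 3: start y=0.000, vy=7.024 → t=1.432, apex=2.514, x_land=71.347, impact vy=-7.024
  bounce: vy ← 0.55·7.024 = 3.863
Arc 4: start y=0.000, vy=3.863 → t=0.788, apex=0.761, x_land=78.687, impact vy=-3.863
  bounce: vy ← 0.55·3.863 = 2.125
Arc 5: start y=0.000, vy=2.125 → t=0.433, apex=0.230, x_land=82.724, impact vy=-2.125
  bounce: vy ← 0.55·2.125 = 1.169
Arc 6: start y=0.000, vy=1.169 → t=0.238, apex=0.070, x_land=84.944, impact vy=-1.169
  bounce: vy ← 0.55·1.169 = 0.643
Arc 7: start y=0.000, vy=0.643 → t=0.131, apex=0.021, x_land=86.166, impact vy=-0.643
  bounce: vy ← 0.55·0.643 = 0.353

1 3.620 27.478 33.735
2 2.604 8.312 58.001
3 1.432 2.514 71.347
4 0.788 0.761 78.687
5 0.433 0.230 82.724
6 0.238 0.070 84.944
7 0.131 0.021 86.166
final: 86.166 0.353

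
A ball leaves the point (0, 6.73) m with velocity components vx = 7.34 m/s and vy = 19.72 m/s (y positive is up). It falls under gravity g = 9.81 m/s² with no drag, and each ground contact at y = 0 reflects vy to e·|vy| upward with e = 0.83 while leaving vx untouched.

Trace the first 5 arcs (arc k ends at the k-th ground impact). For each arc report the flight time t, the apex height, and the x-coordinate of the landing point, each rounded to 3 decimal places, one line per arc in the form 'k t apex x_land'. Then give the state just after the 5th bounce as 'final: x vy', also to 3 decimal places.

1 4.337 26.551 31.832
2 3.862 18.291 60.180
3 3.206 12.600 83.709
4 2.661 8.680 103.237
5 2.208 5.980 119.446
final: 119.446 8.990

Arc 1: start y=6.730, vy=19.720 → t=4.337, apex=26.551, x_land=31.832, impact vy=-22.824
  bounce: vy ← 0.83·22.824 = 18.944
Arc 2: start y=0.000, vy=18.944 → t=3.862, apex=18.291, x_land=60.180, impact vy=-18.944
  bounce: vy ← 0.83·18.944 = 15.723
Arc 3: start y=0.000, vy=15.723 → t=3.206, apex=12.600, x_land=83.709, impact vy=-15.723
  bounce: vy ← 0.83·15.723 = 13.050
Arc 4: start y=0.000, vy=13.050 → t=2.661, apex=8.680, x_land=103.237, impact vy=-13.050
  bounce: vy ← 0.83·13.050 = 10.832
Arc 5: start y=0.000, vy=10.832 → t=2.208, apex=5.980, x_land=119.446, impact vy=-10.832
  bounce: vy ← 0.83·10.832 = 8.990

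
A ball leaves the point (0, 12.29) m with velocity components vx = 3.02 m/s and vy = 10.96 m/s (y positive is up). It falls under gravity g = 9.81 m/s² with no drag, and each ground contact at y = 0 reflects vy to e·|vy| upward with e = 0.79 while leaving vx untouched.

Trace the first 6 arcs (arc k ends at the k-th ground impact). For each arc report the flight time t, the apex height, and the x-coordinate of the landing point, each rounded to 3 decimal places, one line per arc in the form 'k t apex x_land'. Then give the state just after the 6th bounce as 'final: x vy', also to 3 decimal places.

1 3.055 18.412 9.225
2 3.061 11.491 18.470
3 2.418 7.172 25.773
4 1.910 4.476 31.543
5 1.509 2.793 36.101
6 1.192 1.743 39.702
final: 39.702 4.620

Arc 1: start y=12.290, vy=10.960 → t=3.055, apex=18.412, x_land=9.225, impact vy=-19.007
  bounce: vy ← 0.79·19.007 = 15.015
Arc 2: start y=0.000, vy=15.015 → t=3.061, apex=11.491, x_land=18.470, impact vy=-15.015
  bounce: vy ← 0.79·15.015 = 11.862
Arc 3: start y=0.000, vy=11.862 → t=2.418, apex=7.172, x_land=25.773, impact vy=-11.862
  bounce: vy ← 0.79·11.862 = 9.371
Arc 4: start y=0.000, vy=9.371 → t=1.910, apex=4.476, x_land=31.543, impact vy=-9.371
  bounce: vy ← 0.79·9.371 = 7.403
Arc 5: start y=0.000, vy=7.403 → t=1.509, apex=2.793, x_land=36.101, impact vy=-7.403
  bounce: vy ← 0.79·7.403 = 5.848
Arc 6: start y=0.000, vy=5.848 → t=1.192, apex=1.743, x_land=39.702, impact vy=-5.848
  bounce: vy ← 0.79·5.848 = 4.620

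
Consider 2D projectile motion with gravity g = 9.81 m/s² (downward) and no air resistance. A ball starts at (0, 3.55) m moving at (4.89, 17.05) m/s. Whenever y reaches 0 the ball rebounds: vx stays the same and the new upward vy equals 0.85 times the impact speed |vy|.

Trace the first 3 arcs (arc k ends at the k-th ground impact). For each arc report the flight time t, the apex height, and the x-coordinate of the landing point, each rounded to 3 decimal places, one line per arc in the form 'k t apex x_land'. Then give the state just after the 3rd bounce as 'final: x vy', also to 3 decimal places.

Arc 1: start y=3.550, vy=17.050 → t=3.673, apex=18.367, x_land=17.961, impact vy=-18.983
  bounce: vy ← 0.85·18.983 = 16.136
Arc 2: start y=0.000, vy=16.136 → t=3.290, apex=13.270, x_land=34.048, impact vy=-16.136
  bounce: vy ← 0.85·16.136 = 13.715
Arc 3: start y=0.000, vy=13.715 → t=2.796, apex=9.588, x_land=47.721, impact vy=-13.715
  bounce: vy ← 0.85·13.715 = 11.658

1 3.673 18.367 17.961
2 3.290 13.270 34.048
3 2.796 9.588 47.721
final: 47.721 11.658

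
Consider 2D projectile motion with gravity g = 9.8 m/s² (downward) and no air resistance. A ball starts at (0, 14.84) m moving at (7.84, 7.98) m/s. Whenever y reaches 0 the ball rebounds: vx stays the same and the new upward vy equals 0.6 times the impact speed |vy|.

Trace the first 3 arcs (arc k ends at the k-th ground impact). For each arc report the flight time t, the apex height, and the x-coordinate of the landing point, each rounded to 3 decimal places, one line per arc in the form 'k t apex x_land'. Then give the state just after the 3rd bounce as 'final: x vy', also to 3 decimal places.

1 2.736 18.089 21.447
2 2.306 6.512 39.524
3 1.383 2.344 50.369
final: 50.369 4.067

Arc 1: start y=14.840, vy=7.980 → t=2.736, apex=18.089, x_land=21.447, impact vy=-18.829
  bounce: vy ← 0.6·18.829 = 11.298
Arc 2: start y=0.000, vy=11.298 → t=2.306, apex=6.512, x_land=39.524, impact vy=-11.298
  bounce: vy ← 0.6·11.298 = 6.779
Arc 3: start y=0.000, vy=6.779 → t=1.383, apex=2.344, x_land=50.369, impact vy=-6.779
  bounce: vy ← 0.6·6.779 = 4.067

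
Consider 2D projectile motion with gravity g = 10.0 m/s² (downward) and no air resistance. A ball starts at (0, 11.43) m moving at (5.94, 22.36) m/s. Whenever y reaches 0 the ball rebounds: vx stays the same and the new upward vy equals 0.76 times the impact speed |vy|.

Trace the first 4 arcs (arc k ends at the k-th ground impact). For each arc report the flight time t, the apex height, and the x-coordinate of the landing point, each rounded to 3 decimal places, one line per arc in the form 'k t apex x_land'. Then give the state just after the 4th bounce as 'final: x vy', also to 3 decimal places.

1 4.935 36.428 29.315
2 4.103 21.041 53.686
3 3.118 12.153 72.207
4 2.370 7.020 86.284
final: 86.284 9.005

Arc 1: start y=11.430, vy=22.360 → t=4.935, apex=36.428, x_land=29.315, impact vy=-26.992
  bounce: vy ← 0.76·26.992 = 20.514
Arc 2: start y=0.000, vy=20.514 → t=4.103, apex=21.041, x_land=53.686, impact vy=-20.514
  bounce: vy ← 0.76·20.514 = 15.591
Arc 3: start y=0.000, vy=15.591 → t=3.118, apex=12.153, x_land=72.207, impact vy=-15.591
  bounce: vy ← 0.76·15.591 = 11.849
Arc 4: start y=0.000, vy=11.849 → t=2.370, apex=7.020, x_land=86.284, impact vy=-11.849
  bounce: vy ← 0.76·11.849 = 9.005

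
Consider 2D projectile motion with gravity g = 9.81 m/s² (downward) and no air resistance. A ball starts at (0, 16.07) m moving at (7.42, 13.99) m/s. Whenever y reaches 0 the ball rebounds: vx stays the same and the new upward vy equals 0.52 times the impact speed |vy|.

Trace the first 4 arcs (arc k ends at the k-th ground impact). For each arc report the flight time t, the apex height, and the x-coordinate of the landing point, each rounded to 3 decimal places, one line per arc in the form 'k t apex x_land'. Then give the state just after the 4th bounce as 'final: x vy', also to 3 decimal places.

Arc 1: start y=16.070, vy=13.990 → t=3.730, apex=26.046, x_land=27.680, impact vy=-22.606
  bounce: vy ← 0.52·22.606 = 11.755
Arc 2: start y=0.000, vy=11.755 → t=2.397, apex=7.043, x_land=45.462, impact vy=-11.755
  bounce: vy ← 0.52·11.755 = 6.113
Arc 3: start y=0.000, vy=6.113 → t=1.246, apex=1.904, x_land=54.709, impact vy=-6.113
  bounce: vy ← 0.52·6.113 = 3.179
Arc 4: start y=0.000, vy=3.179 → t=0.648, apex=0.515, x_land=59.517, impact vy=-3.179
  bounce: vy ← 0.52·3.179 = 1.653

1 3.730 26.046 27.680
2 2.397 7.043 45.462
3 1.246 1.904 54.709
4 0.648 0.515 59.517
final: 59.517 1.653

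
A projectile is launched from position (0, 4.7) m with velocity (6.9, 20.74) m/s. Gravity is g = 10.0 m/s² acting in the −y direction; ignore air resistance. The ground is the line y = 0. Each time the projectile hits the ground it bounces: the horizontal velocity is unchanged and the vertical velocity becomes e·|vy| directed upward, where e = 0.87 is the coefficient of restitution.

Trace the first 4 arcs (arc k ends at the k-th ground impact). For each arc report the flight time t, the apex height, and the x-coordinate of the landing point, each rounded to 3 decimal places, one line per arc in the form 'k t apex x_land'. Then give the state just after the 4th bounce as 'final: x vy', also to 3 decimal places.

Arc 1: start y=4.700, vy=20.740 → t=4.363, apex=26.207, x_land=30.108, impact vy=-22.894
  bounce: vy ← 0.87·22.894 = 19.918
Arc 2: start y=0.000, vy=19.918 → t=3.984, apex=19.836, x_land=57.595, impact vy=-19.918
  bounce: vy ← 0.87·19.918 = 17.329
Arc 3: start y=0.000, vy=17.329 → t=3.466, apex=15.014, x_land=81.508, impact vy=-17.329
  bounce: vy ← 0.87·17.329 = 15.076
Arc 4: start y=0.000, vy=15.076 → t=3.015, apex=11.364, x_land=102.313, impact vy=-15.076
  bounce: vy ← 0.87·15.076 = 13.116

1 4.363 26.207 30.108
2 3.984 19.836 57.595
3 3.466 15.014 81.508
4 3.015 11.364 102.313
final: 102.313 13.116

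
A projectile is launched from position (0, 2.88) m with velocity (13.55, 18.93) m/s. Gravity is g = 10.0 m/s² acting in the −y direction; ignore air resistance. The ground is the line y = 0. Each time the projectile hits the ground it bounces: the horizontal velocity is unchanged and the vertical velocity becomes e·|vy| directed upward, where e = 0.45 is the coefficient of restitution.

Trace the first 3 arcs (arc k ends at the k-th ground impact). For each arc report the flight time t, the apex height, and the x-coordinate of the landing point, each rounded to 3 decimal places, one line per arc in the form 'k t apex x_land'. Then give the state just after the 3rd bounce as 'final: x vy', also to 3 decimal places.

Arc 1: start y=2.880, vy=18.930 → t=3.932, apex=20.797, x_land=53.285, impact vy=-20.395
  bounce: vy ← 0.45·20.395 = 9.178
Arc 2: start y=0.000, vy=9.178 → t=1.836, apex=4.211, x_land=78.156, impact vy=-9.178
  bounce: vy ← 0.45·9.178 = 4.130
Arc 3: start y=0.000, vy=4.130 → t=0.826, apex=0.853, x_land=89.348, impact vy=-4.130
  bounce: vy ← 0.45·4.130 = 1.858

1 3.932 20.797 53.285
2 1.836 4.211 78.156
3 0.826 0.853 89.348
final: 89.348 1.858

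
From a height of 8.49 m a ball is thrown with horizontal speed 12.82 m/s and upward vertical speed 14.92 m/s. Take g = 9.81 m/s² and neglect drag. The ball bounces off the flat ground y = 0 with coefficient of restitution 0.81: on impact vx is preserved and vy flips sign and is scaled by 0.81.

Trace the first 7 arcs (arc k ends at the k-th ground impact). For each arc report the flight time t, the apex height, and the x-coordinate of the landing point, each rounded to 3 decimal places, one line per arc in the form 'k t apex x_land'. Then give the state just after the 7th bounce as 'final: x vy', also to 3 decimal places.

Arc 1: start y=8.490, vy=14.920 → t=3.532, apex=19.836, x_land=45.279, impact vy=-19.728
  bounce: vy ← 0.81·19.728 = 15.979
Arc 2: start y=0.000, vy=15.979 → t=3.258, apex=13.014, x_land=87.043, impact vy=-15.979
  bounce: vy ← 0.81·15.979 = 12.943
Arc 3: start y=0.000, vy=12.943 → t=2.639, apex=8.539, x_land=120.873, impact vy=-12.943
  bounce: vy ← 0.81·12.943 = 10.484
Arc 4: start y=0.000, vy=10.484 → t=2.137, apex=5.602, x_land=148.275, impact vy=-10.484
  bounce: vy ← 0.81·10.484 = 8.492
Arc 5: start y=0.000, vy=8.492 → t=1.731, apex=3.676, x_land=170.470, impact vy=-8.492
  bounce: vy ← 0.81·8.492 = 6.879
Arc 6: start y=0.000, vy=6.879 → t=1.402, apex=2.412, x_land=188.448, impact vy=-6.879
  bounce: vy ← 0.81·6.879 = 5.572
Arc 7: start y=0.000, vy=5.572 → t=1.136, apex=1.582, x_land=203.011, impact vy=-5.572
  bounce: vy ← 0.81·5.572 = 4.513

1 3.532 19.836 45.279
2 3.258 13.014 87.043
3 2.639 8.539 120.873
4 2.137 5.602 148.275
5 1.731 3.676 170.470
6 1.402 2.412 188.448
7 1.136 1.582 203.011
final: 203.011 4.513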